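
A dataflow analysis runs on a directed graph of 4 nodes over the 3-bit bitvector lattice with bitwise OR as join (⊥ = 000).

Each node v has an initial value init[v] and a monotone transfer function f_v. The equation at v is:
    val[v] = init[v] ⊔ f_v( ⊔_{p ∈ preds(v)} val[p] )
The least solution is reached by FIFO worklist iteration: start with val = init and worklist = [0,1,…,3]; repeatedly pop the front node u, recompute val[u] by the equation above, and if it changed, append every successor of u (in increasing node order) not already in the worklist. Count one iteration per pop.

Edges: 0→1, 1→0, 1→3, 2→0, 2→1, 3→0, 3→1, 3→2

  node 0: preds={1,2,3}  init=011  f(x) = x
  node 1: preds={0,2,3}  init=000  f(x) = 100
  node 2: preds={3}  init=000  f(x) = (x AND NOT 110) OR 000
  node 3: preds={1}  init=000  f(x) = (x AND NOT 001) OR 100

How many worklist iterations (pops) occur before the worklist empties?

7

Iteration log — 7 steps:
  step 1. node 0  ⊔preds=000  new=011  stable
  step 2. node 1  ⊔preds=011  new=100  old=000  +wl: 0
  step 3. node 2  ⊔preds=000  new=000  stable
  step 4. node 3  ⊔preds=100  new=100  old=000  +wl: 1,2
  step 5. node 0  ⊔preds=100  new=111  old=011  +wl: 
  step 6. node 1  ⊔preds=111  new=100  stable
  step 7. node 2  ⊔preds=100  new=000  stable

Least fixpoint reached:
  node 0: 111
  node 1: 100
  node 2: 000
  node 3: 100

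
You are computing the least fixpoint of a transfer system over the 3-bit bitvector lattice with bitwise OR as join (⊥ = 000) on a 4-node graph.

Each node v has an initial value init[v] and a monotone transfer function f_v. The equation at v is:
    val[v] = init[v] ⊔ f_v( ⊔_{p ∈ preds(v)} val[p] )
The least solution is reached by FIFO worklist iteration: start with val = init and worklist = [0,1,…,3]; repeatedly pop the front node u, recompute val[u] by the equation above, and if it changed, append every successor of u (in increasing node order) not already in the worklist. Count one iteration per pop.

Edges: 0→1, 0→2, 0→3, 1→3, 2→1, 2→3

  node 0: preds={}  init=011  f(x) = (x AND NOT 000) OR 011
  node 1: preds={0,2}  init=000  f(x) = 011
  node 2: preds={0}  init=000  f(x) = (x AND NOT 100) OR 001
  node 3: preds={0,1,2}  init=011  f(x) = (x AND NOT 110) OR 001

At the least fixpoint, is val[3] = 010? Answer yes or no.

Iteration log — 5 steps:
  step 1. node 0  ⊔preds=000  new=011  stable
  step 2. node 1  ⊔preds=011  new=011  old=000  +wl: 
  step 3. node 2  ⊔preds=011  new=011  old=000  +wl: 1
  step 4. node 3  ⊔preds=011  new=011  stable
  step 5. node 1  ⊔preds=011  new=011  stable

Least fixpoint reached:
  node 0: 011
  node 1: 011
  node 2: 011
  node 3: 011

no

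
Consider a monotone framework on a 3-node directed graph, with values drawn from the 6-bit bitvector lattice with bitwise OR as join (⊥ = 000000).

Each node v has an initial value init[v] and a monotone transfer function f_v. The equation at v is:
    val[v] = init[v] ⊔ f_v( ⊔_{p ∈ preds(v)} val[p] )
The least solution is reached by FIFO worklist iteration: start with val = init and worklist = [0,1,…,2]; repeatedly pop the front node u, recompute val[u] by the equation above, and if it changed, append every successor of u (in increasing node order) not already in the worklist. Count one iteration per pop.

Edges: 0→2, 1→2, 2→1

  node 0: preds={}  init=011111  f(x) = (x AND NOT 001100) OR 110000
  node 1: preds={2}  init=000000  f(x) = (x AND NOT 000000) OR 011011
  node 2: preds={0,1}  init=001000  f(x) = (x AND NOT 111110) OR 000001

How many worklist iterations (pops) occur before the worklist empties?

4

Worklist (4 pops):
  #1 pop 0: in=000000 → 111111 (was 011111); enqueue []
  #2 pop 1: in=001000 → 011011 (was 000000); enqueue []
  #3 pop 2: in=111111 → 001001 (was 001000); enqueue [1]
  #4 pop 1: in=001001 → 011011 (no change)

Fixpoint:
  val[0] = 111111
  val[1] = 011011
  val[2] = 001001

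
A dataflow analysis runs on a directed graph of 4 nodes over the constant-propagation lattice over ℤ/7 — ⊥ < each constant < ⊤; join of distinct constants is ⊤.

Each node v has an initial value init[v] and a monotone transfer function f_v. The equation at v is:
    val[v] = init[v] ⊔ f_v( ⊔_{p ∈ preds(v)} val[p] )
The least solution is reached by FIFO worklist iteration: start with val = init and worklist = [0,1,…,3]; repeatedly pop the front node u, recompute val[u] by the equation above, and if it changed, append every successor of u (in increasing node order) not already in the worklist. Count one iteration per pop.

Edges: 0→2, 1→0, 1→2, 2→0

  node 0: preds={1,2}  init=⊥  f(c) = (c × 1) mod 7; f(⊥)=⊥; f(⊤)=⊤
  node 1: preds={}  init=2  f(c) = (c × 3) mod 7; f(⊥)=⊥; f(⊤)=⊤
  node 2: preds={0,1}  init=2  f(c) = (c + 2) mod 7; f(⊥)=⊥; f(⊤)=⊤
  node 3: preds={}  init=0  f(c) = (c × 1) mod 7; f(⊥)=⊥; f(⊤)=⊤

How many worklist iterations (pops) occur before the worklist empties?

6

Worklist (6 pops):
  #1 pop 0: in=2 → 2 (was ⊥); enqueue []
  #2 pop 1: in=⊥ → 2 (no change)
  #3 pop 2: in=2 → ⊤ (was 2); enqueue [0]
  #4 pop 3: in=⊥ → 0 (no change)
  #5 pop 0: in=⊤ → ⊤ (was 2); enqueue [2]
  #6 pop 2: in=⊤ → ⊤ (no change)

Fixpoint:
  val[0] = ⊤
  val[1] = 2
  val[2] = ⊤
  val[3] = 0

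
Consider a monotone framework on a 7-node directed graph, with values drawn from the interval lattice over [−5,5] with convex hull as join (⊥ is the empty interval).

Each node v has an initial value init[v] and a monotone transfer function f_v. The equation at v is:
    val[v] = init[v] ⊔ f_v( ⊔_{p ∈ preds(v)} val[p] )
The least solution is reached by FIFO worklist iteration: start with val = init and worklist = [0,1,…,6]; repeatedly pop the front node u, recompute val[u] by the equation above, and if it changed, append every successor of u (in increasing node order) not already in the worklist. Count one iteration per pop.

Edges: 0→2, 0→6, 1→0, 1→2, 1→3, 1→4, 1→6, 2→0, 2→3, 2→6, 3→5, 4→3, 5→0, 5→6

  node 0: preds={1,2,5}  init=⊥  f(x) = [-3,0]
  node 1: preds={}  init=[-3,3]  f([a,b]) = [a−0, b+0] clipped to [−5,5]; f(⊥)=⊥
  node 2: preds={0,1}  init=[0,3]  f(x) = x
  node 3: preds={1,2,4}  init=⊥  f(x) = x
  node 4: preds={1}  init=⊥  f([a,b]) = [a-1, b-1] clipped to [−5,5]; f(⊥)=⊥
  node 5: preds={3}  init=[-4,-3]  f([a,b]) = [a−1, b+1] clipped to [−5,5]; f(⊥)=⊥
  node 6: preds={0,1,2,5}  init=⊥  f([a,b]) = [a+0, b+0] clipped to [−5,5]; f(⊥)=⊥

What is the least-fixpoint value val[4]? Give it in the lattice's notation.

Trace (12 dequeues):
  [1] u=0 | in [-4,3] | out [-3,0] | prev ⊥ | push {}
  [2] u=1 | in ⊥ | out [-3,3] | ==
  [3] u=2 | in [-3,3] | out [-3,3] | prev [0,3] | push {0}
  [4] u=3 | in [-3,3] | out [-3,3] | prev ⊥ | push {}
  [5] u=4 | in [-3,3] | out [-4,2] | prev ⊥ | push {3}
  [6] u=5 | in [-3,3] | out [-4,4] | prev [-4,-3] | push {}
  [7] u=6 | in [-4,4] | out [-4,4] | prev ⊥ | push {}
  [8] u=0 | in [-4,4] | out [-3,0] | ==
  [9] u=3 | in [-4,3] | out [-4,3] | prev [-3,3] | push {5}
  [10] u=5 | in [-4,3] | out [-5,4] | prev [-4,4] | push {0,6}
  [11] u=0 | in [-5,4] | out [-3,0] | ==
  [12] u=6 | in [-5,4] | out [-5,4] | prev [-4,4] | push {}

Converged values:
  [0] [-3,0]
  [1] [-3,3]
  [2] [-3,3]
  [3] [-4,3]
  [4] [-4,2]
  [5] [-5,4]
  [6] [-5,4]

[-4,2]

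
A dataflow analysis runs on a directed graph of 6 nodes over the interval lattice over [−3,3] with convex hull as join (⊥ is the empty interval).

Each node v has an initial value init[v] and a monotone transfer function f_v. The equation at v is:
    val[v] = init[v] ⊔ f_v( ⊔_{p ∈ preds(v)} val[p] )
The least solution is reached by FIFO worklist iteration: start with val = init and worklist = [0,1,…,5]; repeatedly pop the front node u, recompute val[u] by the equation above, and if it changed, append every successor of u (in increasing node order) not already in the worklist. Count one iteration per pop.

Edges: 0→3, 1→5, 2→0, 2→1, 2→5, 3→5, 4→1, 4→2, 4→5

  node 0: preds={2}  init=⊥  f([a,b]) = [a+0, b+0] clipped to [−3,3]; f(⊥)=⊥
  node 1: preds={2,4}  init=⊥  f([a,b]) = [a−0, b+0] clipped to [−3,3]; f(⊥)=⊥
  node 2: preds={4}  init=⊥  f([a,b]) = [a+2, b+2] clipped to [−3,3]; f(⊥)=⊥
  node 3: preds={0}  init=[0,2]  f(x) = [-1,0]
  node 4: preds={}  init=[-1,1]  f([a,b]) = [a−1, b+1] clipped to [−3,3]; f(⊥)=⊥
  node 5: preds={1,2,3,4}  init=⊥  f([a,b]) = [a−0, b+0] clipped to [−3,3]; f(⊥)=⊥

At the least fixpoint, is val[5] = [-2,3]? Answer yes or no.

Worklist (10 pops):
  #1 pop 0: in=⊥ → ⊥ (no change)
  #2 pop 1: in=[-1,1] → [-1,1] (was ⊥); enqueue []
  #3 pop 2: in=[-1,1] → [1,3] (was ⊥); enqueue [0,1]
  #4 pop 3: in=⊥ → [-1,2] (was [0,2]); enqueue []
  #5 pop 4: in=⊥ → [-1,1] (no change)
  #6 pop 5: in=[-1,3] → [-1,3] (was ⊥); enqueue []
  #7 pop 0: in=[1,3] → [1,3] (was ⊥); enqueue [3]
  #8 pop 1: in=[-1,3] → [-1,3] (was [-1,1]); enqueue [5]
  #9 pop 3: in=[1,3] → [-1,2] (no change)
  #10 pop 5: in=[-1,3] → [-1,3] (no change)

Fixpoint:
  val[0] = [1,3]
  val[1] = [-1,3]
  val[2] = [1,3]
  val[3] = [-1,2]
  val[4] = [-1,1]
  val[5] = [-1,3]

no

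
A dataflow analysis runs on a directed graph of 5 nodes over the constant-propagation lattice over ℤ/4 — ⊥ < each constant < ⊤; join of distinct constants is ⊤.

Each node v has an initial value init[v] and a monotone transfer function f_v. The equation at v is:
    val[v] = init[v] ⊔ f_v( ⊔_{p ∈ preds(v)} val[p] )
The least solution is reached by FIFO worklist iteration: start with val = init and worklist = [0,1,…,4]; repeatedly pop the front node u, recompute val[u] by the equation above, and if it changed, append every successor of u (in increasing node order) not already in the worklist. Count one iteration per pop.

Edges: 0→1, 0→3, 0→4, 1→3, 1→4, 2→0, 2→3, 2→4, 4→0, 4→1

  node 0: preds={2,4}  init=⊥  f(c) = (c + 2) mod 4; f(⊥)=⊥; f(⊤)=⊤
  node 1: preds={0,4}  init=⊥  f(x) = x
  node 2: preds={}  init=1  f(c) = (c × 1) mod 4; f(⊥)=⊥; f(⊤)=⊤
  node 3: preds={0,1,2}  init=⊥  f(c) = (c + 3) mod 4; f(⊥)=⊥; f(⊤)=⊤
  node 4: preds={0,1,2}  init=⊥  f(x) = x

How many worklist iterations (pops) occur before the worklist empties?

Iteration log — 9 steps:
  step 1. node 0  ⊔preds=1  new=3  old=⊥  +wl: 
  step 2. node 1  ⊔preds=3  new=3  old=⊥  +wl: 
  step 3. node 2  ⊔preds=⊥  new=1  stable
  step 4. node 3  ⊔preds=⊤  new=⊤  old=⊥  +wl: 
  step 5. node 4  ⊔preds=⊤  new=⊤  old=⊥  +wl: 0,1
  step 6. node 0  ⊔preds=⊤  new=⊤  old=3  +wl: 3,4
  step 7. node 1  ⊔preds=⊤  new=⊤  old=3  +wl: 
  step 8. node 3  ⊔preds=⊤  new=⊤  stable
  step 9. node 4  ⊔preds=⊤  new=⊤  stable

Least fixpoint reached:
  node 0: ⊤
  node 1: ⊤
  node 2: 1
  node 3: ⊤
  node 4: ⊤

9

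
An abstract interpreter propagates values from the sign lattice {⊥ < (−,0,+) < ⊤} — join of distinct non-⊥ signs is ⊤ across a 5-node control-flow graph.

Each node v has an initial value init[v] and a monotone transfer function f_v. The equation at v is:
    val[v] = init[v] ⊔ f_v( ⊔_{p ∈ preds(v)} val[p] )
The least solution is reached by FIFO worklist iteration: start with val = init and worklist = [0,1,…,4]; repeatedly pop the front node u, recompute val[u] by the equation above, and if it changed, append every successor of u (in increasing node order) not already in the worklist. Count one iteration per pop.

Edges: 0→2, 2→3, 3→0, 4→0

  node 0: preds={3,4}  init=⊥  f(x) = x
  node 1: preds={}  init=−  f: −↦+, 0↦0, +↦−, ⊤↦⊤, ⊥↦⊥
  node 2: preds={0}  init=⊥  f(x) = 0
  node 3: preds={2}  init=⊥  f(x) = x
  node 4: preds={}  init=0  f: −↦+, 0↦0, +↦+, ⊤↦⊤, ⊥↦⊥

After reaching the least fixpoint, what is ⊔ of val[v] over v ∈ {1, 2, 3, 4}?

⊤

Worklist (6 pops):
  #1 pop 0: in=0 → 0 (was ⊥); enqueue []
  #2 pop 1: in=⊥ → − (no change)
  #3 pop 2: in=0 → 0 (was ⊥); enqueue []
  #4 pop 3: in=0 → 0 (was ⊥); enqueue [0]
  #5 pop 4: in=⊥ → 0 (no change)
  #6 pop 0: in=0 → 0 (no change)

Fixpoint:
  val[0] = 0
  val[1] = −
  val[2] = 0
  val[3] = 0
  val[4] = 0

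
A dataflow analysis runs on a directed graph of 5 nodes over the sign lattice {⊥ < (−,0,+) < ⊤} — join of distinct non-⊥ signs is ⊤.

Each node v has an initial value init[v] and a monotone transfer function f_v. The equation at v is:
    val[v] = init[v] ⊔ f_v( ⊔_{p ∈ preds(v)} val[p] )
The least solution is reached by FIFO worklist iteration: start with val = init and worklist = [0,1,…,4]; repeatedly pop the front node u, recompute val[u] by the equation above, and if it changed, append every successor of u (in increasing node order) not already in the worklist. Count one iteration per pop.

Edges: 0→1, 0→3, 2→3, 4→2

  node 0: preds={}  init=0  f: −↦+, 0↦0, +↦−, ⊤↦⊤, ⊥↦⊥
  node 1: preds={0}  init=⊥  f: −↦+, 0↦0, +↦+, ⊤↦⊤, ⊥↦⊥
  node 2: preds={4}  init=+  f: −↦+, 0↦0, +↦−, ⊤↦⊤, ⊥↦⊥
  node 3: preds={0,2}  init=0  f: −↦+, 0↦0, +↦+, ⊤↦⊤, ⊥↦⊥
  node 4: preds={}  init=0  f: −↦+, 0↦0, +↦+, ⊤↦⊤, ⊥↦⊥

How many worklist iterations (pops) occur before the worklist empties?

Trace (5 dequeues):
  [1] u=0 | in ⊥ | out 0 | ==
  [2] u=1 | in 0 | out 0 | prev ⊥ | push {}
  [3] u=2 | in 0 | out ⊤ | prev + | push {}
  [4] u=3 | in ⊤ | out ⊤ | prev 0 | push {}
  [5] u=4 | in ⊥ | out 0 | ==

Converged values:
  [0] 0
  [1] 0
  [2] ⊤
  [3] ⊤
  [4] 0

5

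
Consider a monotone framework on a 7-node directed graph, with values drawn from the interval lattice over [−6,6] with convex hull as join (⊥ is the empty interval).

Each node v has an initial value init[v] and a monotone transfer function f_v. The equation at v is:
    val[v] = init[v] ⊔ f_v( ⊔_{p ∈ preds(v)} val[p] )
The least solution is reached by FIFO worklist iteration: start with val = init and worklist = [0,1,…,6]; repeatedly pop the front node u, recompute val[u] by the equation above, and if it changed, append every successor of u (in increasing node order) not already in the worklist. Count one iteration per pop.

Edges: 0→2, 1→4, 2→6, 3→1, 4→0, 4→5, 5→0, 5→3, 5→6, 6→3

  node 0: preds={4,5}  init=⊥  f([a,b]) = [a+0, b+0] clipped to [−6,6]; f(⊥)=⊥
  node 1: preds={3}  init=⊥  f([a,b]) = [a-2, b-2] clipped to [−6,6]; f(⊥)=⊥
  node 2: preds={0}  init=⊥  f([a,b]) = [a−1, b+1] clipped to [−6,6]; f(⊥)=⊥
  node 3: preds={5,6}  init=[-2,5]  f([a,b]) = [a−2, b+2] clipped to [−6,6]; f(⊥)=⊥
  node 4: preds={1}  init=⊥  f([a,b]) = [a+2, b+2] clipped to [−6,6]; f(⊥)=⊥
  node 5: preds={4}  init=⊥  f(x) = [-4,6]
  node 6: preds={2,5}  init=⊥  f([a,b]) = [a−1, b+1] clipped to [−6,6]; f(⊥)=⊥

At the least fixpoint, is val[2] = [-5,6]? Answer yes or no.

yes

Iteration log — 16 steps:
  step 1. node 0  ⊔preds=⊥  new=⊥  stable
  step 2. node 1  ⊔preds=[-2,5]  new=[-4,3]  old=⊥  +wl: 
  step 3. node 2  ⊔preds=⊥  new=⊥  stable
  step 4. node 3  ⊔preds=⊥  new=[-2,5]  stable
  step 5. node 4  ⊔preds=[-4,3]  new=[-2,5]  old=⊥  +wl: 0
  step 6. node 5  ⊔preds=[-2,5]  new=[-4,6]  old=⊥  +wl: 3
  step 7. node 6  ⊔preds=[-4,6]  new=[-5,6]  old=⊥  +wl: 
  step 8. node 0  ⊔preds=[-4,6]  new=[-4,6]  old=⊥  +wl: 2
  step 9. node 3  ⊔preds=[-5,6]  new=[-6,6]  old=[-2,5]  +wl: 1
  step 10. node 2  ⊔preds=[-4,6]  new=[-5,6]  old=⊥  +wl: 6
  step 11. node 1  ⊔preds=[-6,6]  new=[-6,4]  old=[-4,3]  +wl: 4
  step 12. node 6  ⊔preds=[-5,6]  new=[-6,6]  old=[-5,6]  +wl: 3
  step 13. node 4  ⊔preds=[-6,4]  new=[-4,6]  old=[-2,5]  +wl: 0,5
  step 14. node 3  ⊔preds=[-6,6]  new=[-6,6]  stable
  step 15. node 0  ⊔preds=[-4,6]  new=[-4,6]  stable
  step 16. node 5  ⊔preds=[-4,6]  new=[-4,6]  stable

Least fixpoint reached:
  node 0: [-4,6]
  node 1: [-6,4]
  node 2: [-5,6]
  node 3: [-6,6]
  node 4: [-4,6]
  node 5: [-4,6]
  node 6: [-6,6]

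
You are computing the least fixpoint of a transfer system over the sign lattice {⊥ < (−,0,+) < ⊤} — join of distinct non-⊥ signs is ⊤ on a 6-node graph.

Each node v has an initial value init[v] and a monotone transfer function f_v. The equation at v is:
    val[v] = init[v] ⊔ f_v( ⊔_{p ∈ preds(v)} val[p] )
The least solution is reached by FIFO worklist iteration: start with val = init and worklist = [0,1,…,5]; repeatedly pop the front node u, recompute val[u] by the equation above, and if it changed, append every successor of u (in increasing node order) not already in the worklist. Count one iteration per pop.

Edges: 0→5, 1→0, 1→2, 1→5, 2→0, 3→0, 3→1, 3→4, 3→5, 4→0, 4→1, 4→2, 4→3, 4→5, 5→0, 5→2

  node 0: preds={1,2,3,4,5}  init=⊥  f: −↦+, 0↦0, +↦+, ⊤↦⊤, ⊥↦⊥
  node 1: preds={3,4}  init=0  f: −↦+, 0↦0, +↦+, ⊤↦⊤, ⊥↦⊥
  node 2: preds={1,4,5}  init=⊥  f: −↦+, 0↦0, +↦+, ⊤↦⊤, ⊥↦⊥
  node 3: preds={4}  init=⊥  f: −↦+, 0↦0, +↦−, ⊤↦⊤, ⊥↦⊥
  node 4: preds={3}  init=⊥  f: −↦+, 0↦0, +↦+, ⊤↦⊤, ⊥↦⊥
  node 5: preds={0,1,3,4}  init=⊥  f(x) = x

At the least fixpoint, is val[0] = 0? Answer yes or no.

yes

Iteration log — 8 steps:
  step 1. node 0  ⊔preds=0  new=0  old=⊥  +wl: 
  step 2. node 1  ⊔preds=⊥  new=0  stable
  step 3. node 2  ⊔preds=0  new=0  old=⊥  +wl: 0
  step 4. node 3  ⊔preds=⊥  new=⊥  stable
  step 5. node 4  ⊔preds=⊥  new=⊥  stable
  step 6. node 5  ⊔preds=0  new=0  old=⊥  +wl: 2
  step 7. node 0  ⊔preds=0  new=0  stable
  step 8. node 2  ⊔preds=0  new=0  stable

Least fixpoint reached:
  node 0: 0
  node 1: 0
  node 2: 0
  node 3: ⊥
  node 4: ⊥
  node 5: 0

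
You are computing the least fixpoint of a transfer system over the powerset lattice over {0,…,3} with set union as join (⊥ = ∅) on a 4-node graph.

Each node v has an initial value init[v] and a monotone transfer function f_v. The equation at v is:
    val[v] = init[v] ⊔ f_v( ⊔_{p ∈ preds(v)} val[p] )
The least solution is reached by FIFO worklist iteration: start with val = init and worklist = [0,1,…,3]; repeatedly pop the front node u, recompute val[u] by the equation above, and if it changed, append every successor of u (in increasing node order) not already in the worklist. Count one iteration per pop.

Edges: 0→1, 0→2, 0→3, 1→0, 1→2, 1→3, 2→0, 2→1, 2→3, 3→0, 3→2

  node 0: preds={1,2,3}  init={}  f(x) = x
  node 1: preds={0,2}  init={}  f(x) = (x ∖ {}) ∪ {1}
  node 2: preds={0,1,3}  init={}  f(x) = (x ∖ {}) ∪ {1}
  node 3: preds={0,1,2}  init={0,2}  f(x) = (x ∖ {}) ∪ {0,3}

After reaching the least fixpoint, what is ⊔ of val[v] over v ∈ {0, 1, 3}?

{0,1,2,3}

Trace (10 dequeues):
  [1] u=0 | in {0,2} | out {0,2} | prev {} | push {}
  [2] u=1 | in {0,2} | out {0,1,2} | prev {} | push {0}
  [3] u=2 | in {0,1,2} | out {0,1,2} | prev {} | push {1}
  [4] u=3 | in {0,1,2} | out {0,1,2,3} | prev {0,2} | push {2}
  [5] u=0 | in {0,1,2,3} | out {0,1,2,3} | prev {0,2} | push {3}
  [6] u=1 | in {0,1,2,3} | out {0,1,2,3} | prev {0,1,2} | push {0}
  [7] u=2 | in {0,1,2,3} | out {0,1,2,3} | prev {0,1,2} | push {1}
  [8] u=3 | in {0,1,2,3} | out {0,1,2,3} | ==
  [9] u=0 | in {0,1,2,3} | out {0,1,2,3} | ==
  [10] u=1 | in {0,1,2,3} | out {0,1,2,3} | ==

Converged values:
  [0] {0,1,2,3}
  [1] {0,1,2,3}
  [2] {0,1,2,3}
  [3] {0,1,2,3}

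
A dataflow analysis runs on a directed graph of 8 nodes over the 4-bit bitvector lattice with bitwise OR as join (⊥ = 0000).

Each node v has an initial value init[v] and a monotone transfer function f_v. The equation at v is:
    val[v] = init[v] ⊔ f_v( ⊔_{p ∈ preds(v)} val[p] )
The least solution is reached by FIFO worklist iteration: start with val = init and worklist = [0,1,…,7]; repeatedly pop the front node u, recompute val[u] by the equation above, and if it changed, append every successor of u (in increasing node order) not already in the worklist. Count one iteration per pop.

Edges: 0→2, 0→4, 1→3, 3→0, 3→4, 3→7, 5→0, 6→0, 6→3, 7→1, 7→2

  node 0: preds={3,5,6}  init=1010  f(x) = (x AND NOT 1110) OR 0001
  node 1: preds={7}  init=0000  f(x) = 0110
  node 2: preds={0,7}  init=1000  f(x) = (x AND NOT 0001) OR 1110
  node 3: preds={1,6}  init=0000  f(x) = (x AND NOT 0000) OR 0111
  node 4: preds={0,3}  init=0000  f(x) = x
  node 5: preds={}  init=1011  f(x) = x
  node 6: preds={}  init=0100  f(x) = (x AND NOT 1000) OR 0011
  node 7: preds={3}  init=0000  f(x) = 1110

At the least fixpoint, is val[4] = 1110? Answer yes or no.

Iteration log — 12 steps:
  step 1. node 0  ⊔preds=1111  new=1011  old=1010  +wl: 
  step 2. node 1  ⊔preds=0000  new=0110  old=0000  +wl: 
  step 3. node 2  ⊔preds=1011  new=1110  old=1000  +wl: 
  step 4. node 3  ⊔preds=0110  new=0111  old=0000  +wl: 0
  step 5. node 4  ⊔preds=1111  new=1111  old=0000  +wl: 
  step 6. node 5  ⊔preds=0000  new=1011  stable
  step 7. node 6  ⊔preds=0000  new=0111  old=0100  +wl: 3
  step 8. node 7  ⊔preds=0111  new=1110  old=0000  +wl: 1,2
  step 9. node 0  ⊔preds=1111  new=1011  stable
  step 10. node 3  ⊔preds=0111  new=0111  stable
  step 11. node 1  ⊔preds=1110  new=0110  stable
  step 12. node 2  ⊔preds=1111  new=1110  stable

Least fixpoint reached:
  node 0: 1011
  node 1: 0110
  node 2: 1110
  node 3: 0111
  node 4: 1111
  node 5: 1011
  node 6: 0111
  node 7: 1110

no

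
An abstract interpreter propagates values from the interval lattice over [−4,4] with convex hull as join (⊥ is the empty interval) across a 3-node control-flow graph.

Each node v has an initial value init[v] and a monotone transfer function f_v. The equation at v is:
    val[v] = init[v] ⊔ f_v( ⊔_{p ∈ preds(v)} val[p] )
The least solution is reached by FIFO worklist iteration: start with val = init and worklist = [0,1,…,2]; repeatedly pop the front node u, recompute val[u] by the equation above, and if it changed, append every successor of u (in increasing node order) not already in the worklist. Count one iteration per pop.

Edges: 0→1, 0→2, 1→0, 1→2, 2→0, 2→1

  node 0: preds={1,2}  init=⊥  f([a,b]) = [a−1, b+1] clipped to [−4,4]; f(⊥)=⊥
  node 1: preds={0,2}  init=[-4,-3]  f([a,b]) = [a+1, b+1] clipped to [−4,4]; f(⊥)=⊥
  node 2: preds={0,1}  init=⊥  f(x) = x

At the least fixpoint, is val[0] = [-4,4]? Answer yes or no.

yes

Iteration log — 14 steps:
  step 1. node 0  ⊔preds=[-4,-3]  new=[-4,-2]  old=⊥  +wl: 
  step 2. node 1  ⊔preds=[-4,-2]  new=[-4,-1]  old=[-4,-3]  +wl: 0
  step 3. node 2  ⊔preds=[-4,-1]  new=[-4,-1]  old=⊥  +wl: 1
  step 4. node 0  ⊔preds=[-4,-1]  new=[-4,0]  old=[-4,-2]  +wl: 2
  step 5. node 1  ⊔preds=[-4,0]  new=[-4,1]  old=[-4,-1]  +wl: 0
  step 6. node 2  ⊔preds=[-4,1]  new=[-4,1]  old=[-4,-1]  +wl: 1
  step 7. node 0  ⊔preds=[-4,1]  new=[-4,2]  old=[-4,0]  +wl: 2
  step 8. node 1  ⊔preds=[-4,2]  new=[-4,3]  old=[-4,1]  +wl: 0
  step 9. node 2  ⊔preds=[-4,3]  new=[-4,3]  old=[-4,1]  +wl: 1
  step 10. node 0  ⊔preds=[-4,3]  new=[-4,4]  old=[-4,2]  +wl: 2
  step 11. node 1  ⊔preds=[-4,4]  new=[-4,4]  old=[-4,3]  +wl: 0
  step 12. node 2  ⊔preds=[-4,4]  new=[-4,4]  old=[-4,3]  +wl: 1
  step 13. node 0  ⊔preds=[-4,4]  new=[-4,4]  stable
  step 14. node 1  ⊔preds=[-4,4]  new=[-4,4]  stable

Least fixpoint reached:
  node 0: [-4,4]
  node 1: [-4,4]
  node 2: [-4,4]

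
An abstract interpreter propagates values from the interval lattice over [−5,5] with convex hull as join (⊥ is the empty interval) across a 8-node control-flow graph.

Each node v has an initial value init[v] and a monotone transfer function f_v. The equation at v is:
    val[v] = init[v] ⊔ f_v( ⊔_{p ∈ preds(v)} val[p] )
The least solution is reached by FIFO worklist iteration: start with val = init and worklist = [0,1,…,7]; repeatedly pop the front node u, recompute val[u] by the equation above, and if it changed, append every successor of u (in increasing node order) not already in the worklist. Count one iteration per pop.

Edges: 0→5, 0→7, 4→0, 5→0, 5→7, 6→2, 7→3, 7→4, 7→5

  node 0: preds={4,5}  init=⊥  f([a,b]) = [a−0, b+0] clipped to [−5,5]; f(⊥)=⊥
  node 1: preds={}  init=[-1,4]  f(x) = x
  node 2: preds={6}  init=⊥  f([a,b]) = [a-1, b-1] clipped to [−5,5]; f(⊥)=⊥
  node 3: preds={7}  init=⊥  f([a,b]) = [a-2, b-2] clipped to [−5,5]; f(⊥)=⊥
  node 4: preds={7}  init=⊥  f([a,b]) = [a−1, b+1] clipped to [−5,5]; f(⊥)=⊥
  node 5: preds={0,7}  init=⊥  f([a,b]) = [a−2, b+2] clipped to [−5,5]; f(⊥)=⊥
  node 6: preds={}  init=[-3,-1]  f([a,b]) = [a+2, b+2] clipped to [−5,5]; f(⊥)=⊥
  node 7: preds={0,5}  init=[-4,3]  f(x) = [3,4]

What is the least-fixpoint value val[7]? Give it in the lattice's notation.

Trace (14 dequeues):
  [1] u=0 | in ⊥ | out ⊥ | ==
  [2] u=1 | in ⊥ | out [-1,4] | ==
  [3] u=2 | in [-3,-1] | out [-4,-2] | prev ⊥ | push {}
  [4] u=3 | in [-4,3] | out [-5,1] | prev ⊥ | push {}
  [5] u=4 | in [-4,3] | out [-5,4] | prev ⊥ | push {0}
  [6] u=5 | in [-4,3] | out [-5,5] | prev ⊥ | push {}
  [7] u=6 | in ⊥ | out [-3,-1] | ==
  [8] u=7 | in [-5,5] | out [-4,4] | prev [-4,3] | push {3,4,5}
  [9] u=0 | in [-5,5] | out [-5,5] | prev ⊥ | push {7}
  [10] u=3 | in [-4,4] | out [-5,2] | prev [-5,1] | push {}
  [11] u=4 | in [-4,4] | out [-5,5] | prev [-5,4] | push {0}
  [12] u=5 | in [-5,5] | out [-5,5] | ==
  [13] u=7 | in [-5,5] | out [-4,4] | ==
  [14] u=0 | in [-5,5] | out [-5,5] | ==

Converged values:
  [0] [-5,5]
  [1] [-1,4]
  [2] [-4,-2]
  [3] [-5,2]
  [4] [-5,5]
  [5] [-5,5]
  [6] [-3,-1]
  [7] [-4,4]

[-4,4]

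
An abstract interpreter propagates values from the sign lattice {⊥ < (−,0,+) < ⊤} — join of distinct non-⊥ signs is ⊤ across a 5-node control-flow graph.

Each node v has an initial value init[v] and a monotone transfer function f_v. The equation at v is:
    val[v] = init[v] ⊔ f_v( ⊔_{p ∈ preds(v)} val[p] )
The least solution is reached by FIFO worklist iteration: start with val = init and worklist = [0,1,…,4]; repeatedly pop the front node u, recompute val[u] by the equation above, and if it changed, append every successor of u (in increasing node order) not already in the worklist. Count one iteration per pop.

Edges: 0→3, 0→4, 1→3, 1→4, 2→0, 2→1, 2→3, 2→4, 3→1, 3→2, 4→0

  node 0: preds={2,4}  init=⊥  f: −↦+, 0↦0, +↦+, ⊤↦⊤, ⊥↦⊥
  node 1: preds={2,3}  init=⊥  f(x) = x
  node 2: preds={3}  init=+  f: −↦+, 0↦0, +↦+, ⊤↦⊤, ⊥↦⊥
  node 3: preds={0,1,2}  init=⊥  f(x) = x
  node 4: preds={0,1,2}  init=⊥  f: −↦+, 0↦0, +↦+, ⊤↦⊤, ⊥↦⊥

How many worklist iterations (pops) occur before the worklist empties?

8

Trace (8 dequeues):
  [1] u=0 | in + | out + | prev ⊥ | push {}
  [2] u=1 | in + | out + | prev ⊥ | push {}
  [3] u=2 | in ⊥ | out + | ==
  [4] u=3 | in + | out + | prev ⊥ | push {1,2}
  [5] u=4 | in + | out + | prev ⊥ | push {0}
  [6] u=1 | in + | out + | ==
  [7] u=2 | in + | out + | ==
  [8] u=0 | in + | out + | ==

Converged values:
  [0] +
  [1] +
  [2] +
  [3] +
  [4] +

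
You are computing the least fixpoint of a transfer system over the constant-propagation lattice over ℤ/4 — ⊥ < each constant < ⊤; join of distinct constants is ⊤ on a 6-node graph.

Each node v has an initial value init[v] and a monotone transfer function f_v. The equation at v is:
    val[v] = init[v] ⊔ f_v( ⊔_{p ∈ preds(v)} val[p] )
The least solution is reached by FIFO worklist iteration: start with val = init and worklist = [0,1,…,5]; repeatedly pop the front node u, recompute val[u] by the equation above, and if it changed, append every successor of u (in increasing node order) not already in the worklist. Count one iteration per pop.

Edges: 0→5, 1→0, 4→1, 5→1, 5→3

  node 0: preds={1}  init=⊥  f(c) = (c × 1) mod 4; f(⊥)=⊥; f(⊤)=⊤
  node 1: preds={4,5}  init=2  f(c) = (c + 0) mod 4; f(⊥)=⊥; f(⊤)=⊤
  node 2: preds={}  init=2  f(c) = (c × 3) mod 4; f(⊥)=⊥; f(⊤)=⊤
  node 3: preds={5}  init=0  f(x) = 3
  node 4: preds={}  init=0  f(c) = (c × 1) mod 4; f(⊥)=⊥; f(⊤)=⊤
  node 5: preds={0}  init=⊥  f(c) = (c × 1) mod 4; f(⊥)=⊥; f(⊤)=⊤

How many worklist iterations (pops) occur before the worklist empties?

Worklist (12 pops):
  #1 pop 0: in=2 → 2 (was ⊥); enqueue []
  #2 pop 1: in=0 → ⊤ (was 2); enqueue [0]
  #3 pop 2: in=⊥ → 2 (no change)
  #4 pop 3: in=⊥ → ⊤ (was 0); enqueue []
  #5 pop 4: in=⊥ → 0 (no change)
  #6 pop 5: in=2 → 2 (was ⊥); enqueue [1,3]
  #7 pop 0: in=⊤ → ⊤ (was 2); enqueue [5]
  #8 pop 1: in=⊤ → ⊤ (no change)
  #9 pop 3: in=2 → ⊤ (no change)
  #10 pop 5: in=⊤ → ⊤ (was 2); enqueue [1,3]
  #11 pop 1: in=⊤ → ⊤ (no change)
  #12 pop 3: in=⊤ → ⊤ (no change)

Fixpoint:
  val[0] = ⊤
  val[1] = ⊤
  val[2] = 2
  val[3] = ⊤
  val[4] = 0
  val[5] = ⊤

12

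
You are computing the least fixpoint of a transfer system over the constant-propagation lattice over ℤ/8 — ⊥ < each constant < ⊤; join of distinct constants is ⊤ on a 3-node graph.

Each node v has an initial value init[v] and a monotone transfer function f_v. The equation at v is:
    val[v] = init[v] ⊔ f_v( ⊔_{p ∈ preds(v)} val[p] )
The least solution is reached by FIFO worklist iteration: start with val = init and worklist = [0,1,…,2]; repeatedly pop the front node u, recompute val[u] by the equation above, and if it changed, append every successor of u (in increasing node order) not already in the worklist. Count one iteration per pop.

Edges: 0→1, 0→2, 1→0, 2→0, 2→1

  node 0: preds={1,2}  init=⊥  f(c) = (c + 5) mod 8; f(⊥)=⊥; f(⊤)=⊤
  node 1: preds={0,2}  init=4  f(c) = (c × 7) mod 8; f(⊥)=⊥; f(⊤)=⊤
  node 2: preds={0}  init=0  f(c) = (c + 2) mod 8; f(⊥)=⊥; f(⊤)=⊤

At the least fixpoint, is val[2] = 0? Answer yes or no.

no

Iteration log — 5 steps:
  step 1. node 0  ⊔preds=⊤  new=⊤  old=⊥  +wl: 
  step 2. node 1  ⊔preds=⊤  new=⊤  old=4  +wl: 0
  step 3. node 2  ⊔preds=⊤  new=⊤  old=0  +wl: 1
  step 4. node 0  ⊔preds=⊤  new=⊤  stable
  step 5. node 1  ⊔preds=⊤  new=⊤  stable

Least fixpoint reached:
  node 0: ⊤
  node 1: ⊤
  node 2: ⊤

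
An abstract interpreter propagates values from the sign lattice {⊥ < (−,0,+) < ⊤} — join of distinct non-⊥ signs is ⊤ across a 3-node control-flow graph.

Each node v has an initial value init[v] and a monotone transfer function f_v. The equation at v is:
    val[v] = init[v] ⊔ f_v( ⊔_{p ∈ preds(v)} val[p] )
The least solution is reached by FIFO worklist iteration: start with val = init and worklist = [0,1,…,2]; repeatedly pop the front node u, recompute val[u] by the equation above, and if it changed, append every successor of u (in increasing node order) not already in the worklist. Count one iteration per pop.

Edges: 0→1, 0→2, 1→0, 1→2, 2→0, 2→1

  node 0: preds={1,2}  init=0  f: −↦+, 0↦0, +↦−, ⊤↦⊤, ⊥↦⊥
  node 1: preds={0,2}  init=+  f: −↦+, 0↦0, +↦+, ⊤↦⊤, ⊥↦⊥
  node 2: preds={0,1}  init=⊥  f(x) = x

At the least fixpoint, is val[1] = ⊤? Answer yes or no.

yes

Iteration log — 5 steps:
  step 1. node 0  ⊔preds=+  new=⊤  old=0  +wl: 
  step 2. node 1  ⊔preds=⊤  new=⊤  old=+  +wl: 0
  step 3. node 2  ⊔preds=⊤  new=⊤  old=⊥  +wl: 1
  step 4. node 0  ⊔preds=⊤  new=⊤  stable
  step 5. node 1  ⊔preds=⊤  new=⊤  stable

Least fixpoint reached:
  node 0: ⊤
  node 1: ⊤
  node 2: ⊤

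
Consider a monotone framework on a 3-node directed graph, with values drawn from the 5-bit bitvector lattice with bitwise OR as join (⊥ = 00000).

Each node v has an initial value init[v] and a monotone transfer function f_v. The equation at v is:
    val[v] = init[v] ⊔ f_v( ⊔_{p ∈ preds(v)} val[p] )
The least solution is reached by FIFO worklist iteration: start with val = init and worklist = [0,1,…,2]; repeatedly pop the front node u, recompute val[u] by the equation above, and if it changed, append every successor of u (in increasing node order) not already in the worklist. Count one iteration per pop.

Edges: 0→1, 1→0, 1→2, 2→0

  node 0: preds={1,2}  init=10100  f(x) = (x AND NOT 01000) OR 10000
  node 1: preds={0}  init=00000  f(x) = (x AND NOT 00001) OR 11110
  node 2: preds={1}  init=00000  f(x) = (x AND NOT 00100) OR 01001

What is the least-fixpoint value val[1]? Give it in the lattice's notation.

Iteration log — 5 steps:
  step 1. node 0  ⊔preds=00000  new=10100  stable
  step 2. node 1  ⊔preds=10100  new=11110  old=00000  +wl: 0
  step 3. node 2  ⊔preds=11110  new=11011  old=00000  +wl: 
  step 4. node 0  ⊔preds=11111  new=10111  old=10100  +wl: 1
  step 5. node 1  ⊔preds=10111  new=11110  stable

Least fixpoint reached:
  node 0: 10111
  node 1: 11110
  node 2: 11011

11110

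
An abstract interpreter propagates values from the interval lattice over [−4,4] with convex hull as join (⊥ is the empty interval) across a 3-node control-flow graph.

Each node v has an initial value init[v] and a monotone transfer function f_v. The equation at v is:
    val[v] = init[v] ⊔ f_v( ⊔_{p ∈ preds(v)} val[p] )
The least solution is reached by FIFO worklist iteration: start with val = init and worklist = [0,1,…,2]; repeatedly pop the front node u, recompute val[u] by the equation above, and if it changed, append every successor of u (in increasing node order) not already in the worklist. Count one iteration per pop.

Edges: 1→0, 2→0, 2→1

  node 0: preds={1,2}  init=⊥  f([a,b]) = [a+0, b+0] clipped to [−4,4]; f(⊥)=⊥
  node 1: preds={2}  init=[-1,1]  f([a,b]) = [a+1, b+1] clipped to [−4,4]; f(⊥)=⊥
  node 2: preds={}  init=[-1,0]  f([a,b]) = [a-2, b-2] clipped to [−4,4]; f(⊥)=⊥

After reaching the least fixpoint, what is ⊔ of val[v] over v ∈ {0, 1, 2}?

[-1,1]

Iteration log — 3 steps:
  step 1. node 0  ⊔preds=[-1,1]  new=[-1,1]  old=⊥  +wl: 
  step 2. node 1  ⊔preds=[-1,0]  new=[-1,1]  stable
  step 3. node 2  ⊔preds=⊥  new=[-1,0]  stable

Least fixpoint reached:
  node 0: [-1,1]
  node 1: [-1,1]
  node 2: [-1,0]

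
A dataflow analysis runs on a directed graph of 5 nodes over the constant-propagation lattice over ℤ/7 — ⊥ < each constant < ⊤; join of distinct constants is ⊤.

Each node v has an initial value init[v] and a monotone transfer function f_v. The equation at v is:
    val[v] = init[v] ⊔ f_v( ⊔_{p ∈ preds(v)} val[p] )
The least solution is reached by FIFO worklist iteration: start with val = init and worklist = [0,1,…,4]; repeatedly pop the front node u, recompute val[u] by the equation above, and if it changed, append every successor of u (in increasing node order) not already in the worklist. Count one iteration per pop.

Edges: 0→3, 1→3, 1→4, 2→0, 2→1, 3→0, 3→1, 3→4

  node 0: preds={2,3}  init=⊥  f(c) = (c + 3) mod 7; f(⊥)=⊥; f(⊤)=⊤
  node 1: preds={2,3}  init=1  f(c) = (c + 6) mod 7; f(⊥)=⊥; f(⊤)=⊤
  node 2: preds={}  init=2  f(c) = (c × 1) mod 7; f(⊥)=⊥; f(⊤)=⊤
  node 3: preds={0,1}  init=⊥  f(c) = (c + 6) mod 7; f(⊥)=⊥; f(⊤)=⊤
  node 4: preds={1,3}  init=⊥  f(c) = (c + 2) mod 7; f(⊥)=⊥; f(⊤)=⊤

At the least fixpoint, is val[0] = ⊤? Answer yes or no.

yes

Worklist (9 pops):
  #1 pop 0: in=2 → 5 (was ⊥); enqueue []
  #2 pop 1: in=2 → 1 (no change)
  #3 pop 2: in=⊥ → 2 (no change)
  #4 pop 3: in=⊤ → ⊤ (was ⊥); enqueue [0,1]
  #5 pop 4: in=⊤ → ⊤ (was ⊥); enqueue []
  #6 pop 0: in=⊤ → ⊤ (was 5); enqueue [3]
  #7 pop 1: in=⊤ → ⊤ (was 1); enqueue [4]
  #8 pop 3: in=⊤ → ⊤ (no change)
  #9 pop 4: in=⊤ → ⊤ (no change)

Fixpoint:
  val[0] = ⊤
  val[1] = ⊤
  val[2] = 2
  val[3] = ⊤
  val[4] = ⊤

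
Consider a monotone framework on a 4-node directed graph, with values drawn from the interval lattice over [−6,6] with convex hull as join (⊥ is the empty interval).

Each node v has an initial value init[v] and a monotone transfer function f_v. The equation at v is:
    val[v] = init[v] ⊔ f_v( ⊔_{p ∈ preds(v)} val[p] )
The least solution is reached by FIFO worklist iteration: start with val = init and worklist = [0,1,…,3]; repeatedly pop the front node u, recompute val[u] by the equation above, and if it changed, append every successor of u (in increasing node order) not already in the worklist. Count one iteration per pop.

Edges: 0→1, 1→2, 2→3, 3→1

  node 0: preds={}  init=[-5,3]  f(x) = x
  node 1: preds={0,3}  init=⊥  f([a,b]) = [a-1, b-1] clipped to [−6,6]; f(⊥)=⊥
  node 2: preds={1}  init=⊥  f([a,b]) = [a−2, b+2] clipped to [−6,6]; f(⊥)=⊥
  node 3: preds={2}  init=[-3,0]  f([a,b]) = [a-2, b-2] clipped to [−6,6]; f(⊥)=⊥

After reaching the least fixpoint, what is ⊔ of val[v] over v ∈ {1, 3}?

Iteration log — 5 steps:
  step 1. node 0  ⊔preds=⊥  new=[-5,3]  stable
  step 2. node 1  ⊔preds=[-5,3]  new=[-6,2]  old=⊥  +wl: 
  step 3. node 2  ⊔preds=[-6,2]  new=[-6,4]  old=⊥  +wl: 
  step 4. node 3  ⊔preds=[-6,4]  new=[-6,2]  old=[-3,0]  +wl: 1
  step 5. node 1  ⊔preds=[-6,3]  new=[-6,2]  stable

Least fixpoint reached:
  node 0: [-5,3]
  node 1: [-6,2]
  node 2: [-6,4]
  node 3: [-6,2]

[-6,2]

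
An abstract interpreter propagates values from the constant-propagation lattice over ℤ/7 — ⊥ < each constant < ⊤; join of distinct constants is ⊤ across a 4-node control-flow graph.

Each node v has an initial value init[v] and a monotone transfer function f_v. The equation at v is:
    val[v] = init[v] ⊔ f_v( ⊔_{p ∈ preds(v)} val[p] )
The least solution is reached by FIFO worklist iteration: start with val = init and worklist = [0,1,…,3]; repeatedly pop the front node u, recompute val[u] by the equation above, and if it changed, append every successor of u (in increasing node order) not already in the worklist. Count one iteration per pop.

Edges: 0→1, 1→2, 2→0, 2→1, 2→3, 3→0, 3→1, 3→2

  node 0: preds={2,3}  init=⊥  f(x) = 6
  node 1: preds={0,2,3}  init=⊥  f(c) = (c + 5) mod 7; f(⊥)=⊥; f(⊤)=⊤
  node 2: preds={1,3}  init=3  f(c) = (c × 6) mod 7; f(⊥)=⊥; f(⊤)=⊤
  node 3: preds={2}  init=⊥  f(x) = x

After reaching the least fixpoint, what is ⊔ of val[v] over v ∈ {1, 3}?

Iteration log — 7 steps:
  step 1. node 0  ⊔preds=3  new=6  old=⊥  +wl: 
  step 2. node 1  ⊔preds=⊤  new=⊤  old=⊥  +wl: 
  step 3. node 2  ⊔preds=⊤  new=⊤  old=3  +wl: 0,1
  step 4. node 3  ⊔preds=⊤  new=⊤  old=⊥  +wl: 2
  step 5. node 0  ⊔preds=⊤  new=6  stable
  step 6. node 1  ⊔preds=⊤  new=⊤  stable
  step 7. node 2  ⊔preds=⊤  new=⊤  stable

Least fixpoint reached:
  node 0: 6
  node 1: ⊤
  node 2: ⊤
  node 3: ⊤

⊤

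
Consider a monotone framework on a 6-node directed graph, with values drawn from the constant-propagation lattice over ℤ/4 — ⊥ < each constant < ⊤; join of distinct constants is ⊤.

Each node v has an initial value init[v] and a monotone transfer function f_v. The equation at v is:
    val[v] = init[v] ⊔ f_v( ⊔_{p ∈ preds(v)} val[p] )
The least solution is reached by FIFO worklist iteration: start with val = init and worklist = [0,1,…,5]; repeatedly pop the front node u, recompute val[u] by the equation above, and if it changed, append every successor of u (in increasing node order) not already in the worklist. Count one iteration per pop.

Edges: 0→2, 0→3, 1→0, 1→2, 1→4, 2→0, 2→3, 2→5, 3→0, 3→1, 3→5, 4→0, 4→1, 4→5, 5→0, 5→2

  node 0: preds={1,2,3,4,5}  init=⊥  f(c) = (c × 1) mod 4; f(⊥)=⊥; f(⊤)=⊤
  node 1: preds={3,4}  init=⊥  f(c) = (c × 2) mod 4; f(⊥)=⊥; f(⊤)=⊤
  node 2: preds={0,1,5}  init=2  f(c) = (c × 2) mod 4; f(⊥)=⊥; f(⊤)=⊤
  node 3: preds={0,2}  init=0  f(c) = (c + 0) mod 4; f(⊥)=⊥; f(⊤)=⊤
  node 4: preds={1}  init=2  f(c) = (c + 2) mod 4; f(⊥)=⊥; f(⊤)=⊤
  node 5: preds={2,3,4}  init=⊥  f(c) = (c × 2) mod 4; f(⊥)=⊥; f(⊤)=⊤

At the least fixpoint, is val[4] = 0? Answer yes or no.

no

Iteration log — 9 steps:
  step 1. node 0  ⊔preds=⊤  new=⊤  old=⊥  +wl: 
  step 2. node 1  ⊔preds=⊤  new=⊤  old=⊥  +wl: 0
  step 3. node 2  ⊔preds=⊤  new=⊤  old=2  +wl: 
  step 4. node 3  ⊔preds=⊤  new=⊤  old=0  +wl: 1
  step 5. node 4  ⊔preds=⊤  new=⊤  old=2  +wl: 
  step 6. node 5  ⊔preds=⊤  new=⊤  old=⊥  +wl: 2
  step 7. node 0  ⊔preds=⊤  new=⊤  stable
  step 8. node 1  ⊔preds=⊤  new=⊤  stable
  step 9. node 2  ⊔preds=⊤  new=⊤  stable

Least fixpoint reached:
  node 0: ⊤
  node 1: ⊤
  node 2: ⊤
  node 3: ⊤
  node 4: ⊤
  node 5: ⊤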